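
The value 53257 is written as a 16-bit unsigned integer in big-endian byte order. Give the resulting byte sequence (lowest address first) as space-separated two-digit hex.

D0 09

53257 in hexadecimal, padded to 16 bits, is 0xD009.
Split into bytes (most-significant first): D0 09.
In big-endian order the high byte comes first in memory.
So the memory order matches the most-significant-first order: D0 09.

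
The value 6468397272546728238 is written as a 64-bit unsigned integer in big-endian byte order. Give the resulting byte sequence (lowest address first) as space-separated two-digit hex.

6468397272546728238 in hexadecimal, padded to 64 bits, is 0x59C45D0C6040D92E.
Split into bytes (most-significant first): 59 C4 5D 0C 60 40 D9 2E.
Big-endian stores the most-significant byte at the lowest address.
So the memory order matches the most-significant-first order: 59 C4 5D 0C 60 40 D9 2E.

59 C4 5D 0C 60 40 D9 2E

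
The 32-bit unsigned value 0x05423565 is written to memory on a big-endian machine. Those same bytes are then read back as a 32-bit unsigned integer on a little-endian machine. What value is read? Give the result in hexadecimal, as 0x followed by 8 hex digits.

0x65354205

Stored big-endian, the bytes at ascending addresses are 05 42 35 65.
Read back as little-endian, the first byte is least significant, giving 0x65354205.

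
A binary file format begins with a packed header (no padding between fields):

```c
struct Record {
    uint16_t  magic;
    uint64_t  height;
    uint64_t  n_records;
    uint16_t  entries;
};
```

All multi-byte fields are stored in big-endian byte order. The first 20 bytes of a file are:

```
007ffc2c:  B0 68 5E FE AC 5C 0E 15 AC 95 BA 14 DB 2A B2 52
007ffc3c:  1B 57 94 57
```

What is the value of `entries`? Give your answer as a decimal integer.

`entries` follows `magic` (2 B), `height` (8 B), `n_records` (8 B), so it starts at offset 2 + 8 + 8 = 18 and occupies 2 bytes.
Bytes at offsets 18..19: 94 57.
Big-endian: lowest address holds the most-significant byte.
The bytes are already most-significant first: 0x9457.
0x9457 = 37975.

37975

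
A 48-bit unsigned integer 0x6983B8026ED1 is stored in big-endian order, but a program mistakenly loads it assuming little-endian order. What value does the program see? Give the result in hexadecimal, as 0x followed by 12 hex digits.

0xD16E02B88369

Stored big-endian, the bytes at ascending addresses are 69 83 B8 02 6E D1.
Read back as little-endian, the first byte is least significant, giving 0xD16E02B88369.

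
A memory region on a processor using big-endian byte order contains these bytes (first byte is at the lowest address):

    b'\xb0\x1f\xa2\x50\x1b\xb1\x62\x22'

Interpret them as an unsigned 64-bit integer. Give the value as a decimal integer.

12691040739899040290

Big-endian: lowest address holds the most-significant byte.
The bytes are already most-significant first: 0xB01FA2501BB16222.
0xB01FA2501BB16222 = 12691040739899040290.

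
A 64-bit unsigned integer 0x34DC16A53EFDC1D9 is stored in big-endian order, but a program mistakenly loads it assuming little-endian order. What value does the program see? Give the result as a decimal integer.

15691101022235057204

Stored big-endian, the bytes at ascending addresses are 34 DC 16 A5 3E FD C1 D9.
Read back as little-endian, the first byte is least significant, giving 0xD9C1FD3EA516DC34.
0xD9C1FD3EA516DC34 = 15691101022235057204.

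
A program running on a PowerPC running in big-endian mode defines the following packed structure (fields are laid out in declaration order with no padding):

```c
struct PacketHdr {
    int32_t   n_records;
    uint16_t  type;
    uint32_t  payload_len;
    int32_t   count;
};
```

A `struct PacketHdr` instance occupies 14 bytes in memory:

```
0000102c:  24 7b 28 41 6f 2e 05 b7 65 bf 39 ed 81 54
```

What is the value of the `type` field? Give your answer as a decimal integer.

`type` follows `n_records` (4 bytes), so it starts at byte offset 4 and occupies 2 bytes.
Bytes at offsets 4..5: 6F 2E.
Big-endian: lowest address holds the most-significant byte.
The bytes are already most-significant first: 0x6F2E.
0x6F2E = 28462.

28462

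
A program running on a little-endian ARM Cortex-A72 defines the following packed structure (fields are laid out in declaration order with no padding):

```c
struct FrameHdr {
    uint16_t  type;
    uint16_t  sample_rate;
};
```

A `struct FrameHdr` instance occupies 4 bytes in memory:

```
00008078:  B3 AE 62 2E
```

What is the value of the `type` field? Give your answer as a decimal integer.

`type` is the first field, at byte offset 0, occupying 2 bytes.
Bytes at offsets 0..1: B3 AE.
Little-endian: lowest address holds the least-significant byte.
Reassemble most-significant byte first: AE B3 → 0xAEB3.
0xAEB3 = 44723.

44723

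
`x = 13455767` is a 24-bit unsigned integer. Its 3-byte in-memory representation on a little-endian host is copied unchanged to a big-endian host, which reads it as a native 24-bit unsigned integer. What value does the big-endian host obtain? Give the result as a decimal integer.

9916877

13455767 in 24-bit hexadecimal is 0xCD5197.
Stored little-endian, the bytes at ascending addresses are 97 51 CD.
Read back as big-endian, the last byte is least significant, giving 0x9751CD.
0x9751CD = 9916877.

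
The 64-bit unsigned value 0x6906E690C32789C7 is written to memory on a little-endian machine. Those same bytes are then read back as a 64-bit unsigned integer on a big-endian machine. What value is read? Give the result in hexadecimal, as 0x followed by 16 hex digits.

0xC78927C390E60669

Stored little-endian, the bytes at ascending addresses are C7 89 27 C3 90 E6 06 69.
Read back as big-endian, the last byte is least significant, giving 0xC78927C390E60669.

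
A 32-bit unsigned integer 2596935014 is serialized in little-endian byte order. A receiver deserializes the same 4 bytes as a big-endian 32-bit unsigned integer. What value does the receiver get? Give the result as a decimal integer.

2596935014 in 32-bit hexadecimal is 0x9ACA1566.
Stored little-endian, the bytes at ascending addresses are 66 15 CA 9A.
Read back as big-endian, the last byte is least significant, giving 0x6615CA9A.
0x6615CA9A = 1712704154.

1712704154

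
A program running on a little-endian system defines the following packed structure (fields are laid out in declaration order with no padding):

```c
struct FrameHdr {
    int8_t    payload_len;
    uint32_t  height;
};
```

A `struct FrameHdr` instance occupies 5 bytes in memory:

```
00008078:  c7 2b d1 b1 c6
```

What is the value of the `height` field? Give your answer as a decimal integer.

3333542187

`height` follows `payload_len` (1 byte), so it starts at byte offset 1 and occupies 4 bytes.
Bytes at offsets 1..4: 2B D1 B1 C6.
Little-endian stores the least-significant byte at the lowest address.
Reassemble most-significant byte first: C6 B1 D1 2B → 0xC6B1D12B.
0xC6B1D12B = 3333542187.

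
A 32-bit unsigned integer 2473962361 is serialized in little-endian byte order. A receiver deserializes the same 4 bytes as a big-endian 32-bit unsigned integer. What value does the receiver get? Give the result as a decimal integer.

2041279891

2473962361 in 32-bit hexadecimal is 0x9375AB79.
Stored little-endian, the bytes at ascending addresses are 79 AB 75 93.
Read back as big-endian, the last byte is least significant, giving 0x79AB7593.
0x79AB7593 = 2041279891.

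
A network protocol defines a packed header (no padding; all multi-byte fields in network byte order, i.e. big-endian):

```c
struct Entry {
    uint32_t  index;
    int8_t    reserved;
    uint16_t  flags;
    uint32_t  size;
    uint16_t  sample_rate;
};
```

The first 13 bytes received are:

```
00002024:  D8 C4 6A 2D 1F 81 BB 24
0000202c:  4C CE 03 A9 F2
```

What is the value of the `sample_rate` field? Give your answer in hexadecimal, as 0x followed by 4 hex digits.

`sample_rate` follows `index` (4 B), `reserved` (1 B), `flags` (2 B), `size` (4 B), so it starts at offset 4 + 1 + 2 + 4 = 11 and occupies 2 bytes.
Bytes at offsets 11..12: A9 F2.
Big-endian: lowest address holds the most-significant byte.
The bytes are already most-significant first: 0xA9F2.

0xA9F2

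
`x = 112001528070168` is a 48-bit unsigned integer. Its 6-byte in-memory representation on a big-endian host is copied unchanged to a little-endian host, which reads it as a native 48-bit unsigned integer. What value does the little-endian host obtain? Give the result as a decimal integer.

26939299716453

112001528070168 in 48-bit hexadecimal is 0x65DD634B8018.
Stored big-endian, the bytes at ascending addresses are 65 DD 63 4B 80 18.
Read back as little-endian, the first byte is least significant, giving 0x18804B63DD65.
0x18804B63DD65 = 26939299716453.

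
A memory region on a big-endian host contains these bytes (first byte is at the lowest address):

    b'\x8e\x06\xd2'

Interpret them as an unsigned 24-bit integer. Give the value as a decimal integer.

9307858

In big-endian order the high byte comes first in memory.
The bytes are already most-significant first: 0x8E06D2.
0x8E06D2 = 9307858.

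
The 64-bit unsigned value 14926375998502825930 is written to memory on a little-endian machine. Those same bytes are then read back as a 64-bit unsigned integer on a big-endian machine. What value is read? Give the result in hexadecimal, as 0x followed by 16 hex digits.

14926375998502825930 in 64-bit hexadecimal is 0xCF2523E326AD6FCA.
Stored little-endian, the bytes at ascending addresses are CA 6F AD 26 E3 23 25 CF.
Read back as big-endian, the last byte is least significant, giving 0xCA6FAD26E32325CF.

0xCA6FAD26E32325CF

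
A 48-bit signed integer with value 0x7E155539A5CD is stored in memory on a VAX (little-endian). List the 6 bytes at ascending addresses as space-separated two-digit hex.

CD A5 39 55 15 7E

Split into bytes (most-significant first): 7E 15 55 39 A5 CD.
In little-endian order the low byte comes first in memory.
So at ascending addresses the bytes are CD A5 39 55 15 7E.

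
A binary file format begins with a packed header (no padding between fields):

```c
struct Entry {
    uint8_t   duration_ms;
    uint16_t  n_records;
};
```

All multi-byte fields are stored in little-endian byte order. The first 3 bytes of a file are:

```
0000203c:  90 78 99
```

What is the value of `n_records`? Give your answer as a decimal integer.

39288

`n_records` follows `duration_ms` (1 byte), so it starts at byte offset 1 and occupies 2 bytes.
Bytes at offsets 1..2: 78 99.
Little-endian: lowest address holds the least-significant byte.
Reassemble most-significant byte first: 99 78 → 0x9978.
0x9978 = 39288.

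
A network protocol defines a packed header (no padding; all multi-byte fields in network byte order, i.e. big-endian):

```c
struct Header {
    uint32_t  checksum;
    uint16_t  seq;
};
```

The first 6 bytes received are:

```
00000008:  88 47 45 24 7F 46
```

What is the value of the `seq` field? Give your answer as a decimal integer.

`seq` follows `checksum` (4 bytes), so it starts at byte offset 4 and occupies 2 bytes.
Bytes at offsets 4..5: 7F 46.
In big-endian order the high byte comes first in memory.
The bytes are already most-significant first: 0x7F46.
0x7F46 = 32582.

32582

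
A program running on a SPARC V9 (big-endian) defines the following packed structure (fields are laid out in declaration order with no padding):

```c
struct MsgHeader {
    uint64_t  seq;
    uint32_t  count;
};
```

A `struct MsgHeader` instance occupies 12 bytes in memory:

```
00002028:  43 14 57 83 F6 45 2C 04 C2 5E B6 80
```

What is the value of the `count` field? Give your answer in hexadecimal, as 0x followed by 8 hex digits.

`count` follows `seq` (8 bytes), so it starts at byte offset 8 and occupies 4 bytes.
Bytes at offsets 8..11: C2 5E B6 80.
Big-endian: lowest address holds the most-significant byte.
The bytes are already most-significant first: 0xC25EB680.

0xC25EB680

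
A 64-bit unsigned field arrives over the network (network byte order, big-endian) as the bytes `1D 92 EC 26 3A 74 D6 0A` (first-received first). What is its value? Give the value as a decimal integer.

2131025222633313802

Big-endian: lowest address holds the most-significant byte.
The bytes are already most-significant first: 0x1D92EC263A74D60A.
0x1D92EC263A74D60A = 2131025222633313802.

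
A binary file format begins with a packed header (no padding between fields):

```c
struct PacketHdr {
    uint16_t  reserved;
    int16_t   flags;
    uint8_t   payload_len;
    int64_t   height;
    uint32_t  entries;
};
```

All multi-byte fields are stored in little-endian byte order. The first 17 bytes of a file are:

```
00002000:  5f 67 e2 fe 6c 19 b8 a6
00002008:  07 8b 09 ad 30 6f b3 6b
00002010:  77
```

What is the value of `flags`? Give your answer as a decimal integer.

-286

`flags` follows `reserved` (2 bytes), so it starts at byte offset 2 and occupies 2 bytes.
Bytes at offsets 2..3: E2 FE.
In little-endian order the low byte comes first in memory.
Reassemble most-significant byte first: FE E2 → 0xFEE2.
Top bit is set, so as a signed 16-bit value this is 0xFEE2 − 2^16 = -286.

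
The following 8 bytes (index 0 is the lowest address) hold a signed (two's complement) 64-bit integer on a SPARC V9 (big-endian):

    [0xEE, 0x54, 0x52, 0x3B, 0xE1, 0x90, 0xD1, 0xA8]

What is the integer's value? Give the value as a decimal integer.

In big-endian order the high byte comes first in memory.
The bytes are already most-significant first: 0xEE54523BE190D1A8.
Top bit is set, so as a signed 64-bit value this is 0xEE54523BE190D1A8 − 2^64 = -1273302377498095192.

-1273302377498095192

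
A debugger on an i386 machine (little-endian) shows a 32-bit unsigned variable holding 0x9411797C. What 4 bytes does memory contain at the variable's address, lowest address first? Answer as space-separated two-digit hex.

Split into bytes (most-significant first): 94 11 79 7C.
Little-endian stores the least-significant byte at the lowest address.
So at ascending addresses the bytes are 7C 79 11 94.

7C 79 11 94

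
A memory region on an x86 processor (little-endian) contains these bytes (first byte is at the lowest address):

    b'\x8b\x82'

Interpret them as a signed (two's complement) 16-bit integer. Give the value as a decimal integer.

Little-endian stores the least-significant byte at the lowest address.
Reassemble most-significant byte first: 82 8B → 0x828B.
Top bit is set, so as a signed 16-bit value this is 0x828B − 2^16 = -32117.

-32117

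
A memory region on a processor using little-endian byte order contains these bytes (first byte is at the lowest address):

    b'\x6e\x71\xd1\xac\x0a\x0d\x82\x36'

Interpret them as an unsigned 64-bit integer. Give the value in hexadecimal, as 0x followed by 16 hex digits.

In little-endian order the low byte comes first in memory.
Reassemble most-significant byte first: 36 82 0D 0A AC D1 71 6E → 0x36820D0AACD1716E.

0x36820D0AACD1716E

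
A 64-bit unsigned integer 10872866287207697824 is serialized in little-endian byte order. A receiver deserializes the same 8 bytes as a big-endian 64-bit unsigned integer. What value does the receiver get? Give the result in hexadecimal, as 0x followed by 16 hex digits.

10872866287207697824 in 64-bit hexadecimal is 0x96E42E480355CDA0.
Stored little-endian, the bytes at ascending addresses are A0 CD 55 03 48 2E E4 96.
Read back as big-endian, the last byte is least significant, giving 0xA0CD5503482EE496.

0xA0CD5503482EE496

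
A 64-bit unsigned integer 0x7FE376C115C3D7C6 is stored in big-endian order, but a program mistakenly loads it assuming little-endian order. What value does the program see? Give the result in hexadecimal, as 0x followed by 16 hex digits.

0xC6D7C315C176E37F

Stored big-endian, the bytes at ascending addresses are 7F E3 76 C1 15 C3 D7 C6.
Read back as little-endian, the first byte is least significant, giving 0xC6D7C315C176E37F.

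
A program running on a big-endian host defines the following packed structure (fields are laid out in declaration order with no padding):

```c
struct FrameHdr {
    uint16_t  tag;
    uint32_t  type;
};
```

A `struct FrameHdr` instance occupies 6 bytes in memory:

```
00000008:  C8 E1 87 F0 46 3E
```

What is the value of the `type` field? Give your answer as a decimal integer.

2280670782

`type` follows `tag` (2 bytes), so it starts at byte offset 2 and occupies 4 bytes.
Bytes at offsets 2..5: 87 F0 46 3E.
Big-endian stores the most-significant byte at the lowest address.
The bytes are already most-significant first: 0x87F0463E.
0x87F0463E = 2280670782.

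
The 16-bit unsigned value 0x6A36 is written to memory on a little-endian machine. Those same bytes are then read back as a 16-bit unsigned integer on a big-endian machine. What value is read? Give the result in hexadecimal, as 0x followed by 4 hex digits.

Stored little-endian, the bytes at ascending addresses are 36 6A.
Read back as big-endian, the last byte is least significant, giving 0x366A.

0x366A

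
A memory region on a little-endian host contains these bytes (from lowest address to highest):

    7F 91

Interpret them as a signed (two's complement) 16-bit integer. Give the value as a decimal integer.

-28289

Little-endian: lowest address holds the least-significant byte.
Reassemble most-significant byte first: 91 7F → 0x917F.
Top bit is set, so as a signed 16-bit value this is 0x917F − 2^16 = -28289.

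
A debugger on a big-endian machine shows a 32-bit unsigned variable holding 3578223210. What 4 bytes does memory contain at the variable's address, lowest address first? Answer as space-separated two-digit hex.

D5 47 5A 6A

3578223210 in hexadecimal, padded to 32 bits, is 0xD5475A6A.
Split into bytes (most-significant first): D5 47 5A 6A.
Big-endian stores the most-significant byte at the lowest address.
So the memory order matches the most-significant-first order: D5 47 5A 6A.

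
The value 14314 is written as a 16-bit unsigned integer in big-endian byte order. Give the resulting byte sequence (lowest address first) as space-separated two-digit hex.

14314 in hexadecimal, padded to 16 bits, is 0x37EA.
Split into bytes (most-significant first): 37 EA.
Big-endian stores the most-significant byte at the lowest address.
So the memory order matches the most-significant-first order: 37 EA.

37 EA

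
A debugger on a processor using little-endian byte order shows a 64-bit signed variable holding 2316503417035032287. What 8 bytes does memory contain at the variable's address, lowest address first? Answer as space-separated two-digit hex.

2316503417035032287 in hexadecimal, padded to 64 bits, is 0x2025DF959D5A06DF.
Split into bytes (most-significant first): 20 25 DF 95 9D 5A 06 DF.
In little-endian order the low byte comes first in memory.
So at ascending addresses the bytes are DF 06 5A 9D 95 DF 25 20.

DF 06 5A 9D 95 DF 25 20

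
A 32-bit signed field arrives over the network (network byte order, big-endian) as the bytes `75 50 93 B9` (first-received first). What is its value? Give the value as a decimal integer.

1968214969

In big-endian order the high byte comes first in memory.
The bytes are already most-significant first: 0x755093B9.
0x755093B9 = 1968214969.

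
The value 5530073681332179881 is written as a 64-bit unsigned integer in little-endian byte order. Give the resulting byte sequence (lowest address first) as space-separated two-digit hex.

A9 93 8A AD B6 C4 BE 4C

5530073681332179881 in hexadecimal, padded to 64 bits, is 0x4CBEC4B6AD8A93A9.
Split into bytes (most-significant first): 4C BE C4 B6 AD 8A 93 A9.
Little-endian: lowest address holds the least-significant byte.
So at ascending addresses the bytes are A9 93 8A AD B6 C4 BE 4C.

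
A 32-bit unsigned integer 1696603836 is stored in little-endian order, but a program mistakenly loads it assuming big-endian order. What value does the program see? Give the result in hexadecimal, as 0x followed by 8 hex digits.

1696603836 in 32-bit hexadecimal is 0x65201EBC.
Stored little-endian, the bytes at ascending addresses are BC 1E 20 65.
Read back as big-endian, the last byte is least significant, giving 0xBC1E2065.

0xBC1E2065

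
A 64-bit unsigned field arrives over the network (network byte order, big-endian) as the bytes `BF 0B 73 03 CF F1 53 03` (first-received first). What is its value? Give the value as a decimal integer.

13766223146198848259

Big-endian stores the most-significant byte at the lowest address.
The bytes are already most-significant first: 0xBF0B7303CFF15303.
0xBF0B7303CFF15303 = 13766223146198848259.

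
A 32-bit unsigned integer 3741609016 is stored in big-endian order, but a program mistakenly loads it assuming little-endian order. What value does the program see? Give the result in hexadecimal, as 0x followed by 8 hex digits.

3741609016 in 32-bit hexadecimal is 0xDF046C38.
Stored big-endian, the bytes at ascending addresses are DF 04 6C 38.
Read back as little-endian, the first byte is least significant, giving 0x386C04DF.

0x386C04DF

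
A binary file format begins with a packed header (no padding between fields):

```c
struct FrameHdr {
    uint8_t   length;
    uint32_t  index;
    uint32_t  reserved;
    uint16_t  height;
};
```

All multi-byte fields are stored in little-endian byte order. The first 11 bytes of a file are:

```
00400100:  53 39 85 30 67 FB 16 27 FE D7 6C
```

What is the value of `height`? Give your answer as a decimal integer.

27863

`height` follows `length` (1 B), `index` (4 B), `reserved` (4 B), so it starts at offset 1 + 4 + 4 = 9 and occupies 2 bytes.
Bytes at offsets 9..10: D7 6C.
Little-endian: lowest address holds the least-significant byte.
Reassemble most-significant byte first: 6C D7 → 0x6CD7.
0x6CD7 = 27863.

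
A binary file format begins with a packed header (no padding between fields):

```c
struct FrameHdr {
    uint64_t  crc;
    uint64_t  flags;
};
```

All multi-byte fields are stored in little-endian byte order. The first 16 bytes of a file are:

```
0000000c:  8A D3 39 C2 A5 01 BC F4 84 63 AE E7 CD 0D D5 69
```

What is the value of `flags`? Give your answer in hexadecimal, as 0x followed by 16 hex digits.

0x69D50DCDE7AE6384

`flags` follows `crc` (8 bytes), so it starts at byte offset 8 and occupies 8 bytes.
Bytes at offsets 8..15: 84 63 AE E7 CD 0D D5 69.
In little-endian order the low byte comes first in memory.
Reassemble most-significant byte first: 69 D5 0D CD E7 AE 63 84 → 0x69D50DCDE7AE6384.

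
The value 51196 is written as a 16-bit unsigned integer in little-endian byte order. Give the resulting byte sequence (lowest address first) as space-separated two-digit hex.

FC C7

51196 in hexadecimal, padded to 16 bits, is 0xC7FC.
Split into bytes (most-significant first): C7 FC.
Little-endian stores the least-significant byte at the lowest address.
So at ascending addresses the bytes are FC C7.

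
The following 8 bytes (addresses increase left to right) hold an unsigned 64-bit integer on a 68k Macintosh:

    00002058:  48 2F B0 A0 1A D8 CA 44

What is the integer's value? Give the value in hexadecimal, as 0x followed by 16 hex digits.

0x482FB0A01AD8CA44

Big-endian stores the most-significant byte at the lowest address.
The bytes are already most-significant first: 0x482FB0A01AD8CA44.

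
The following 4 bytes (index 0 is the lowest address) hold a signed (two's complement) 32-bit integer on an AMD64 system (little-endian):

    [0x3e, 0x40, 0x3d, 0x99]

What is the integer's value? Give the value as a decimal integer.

Little-endian stores the least-significant byte at the lowest address.
Reassemble most-significant byte first: 99 3D 40 3E → 0x993D403E.
Top bit is set, so as a signed 32-bit value this is 0x993D403E − 2^32 = -1724039106.

-1724039106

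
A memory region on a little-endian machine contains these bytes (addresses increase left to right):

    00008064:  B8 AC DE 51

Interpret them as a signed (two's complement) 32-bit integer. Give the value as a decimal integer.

1373547704

Little-endian: lowest address holds the least-significant byte.
Reassemble most-significant byte first: 51 DE AC B8 → 0x51DEACB8.
0x51DEACB8 = 1373547704.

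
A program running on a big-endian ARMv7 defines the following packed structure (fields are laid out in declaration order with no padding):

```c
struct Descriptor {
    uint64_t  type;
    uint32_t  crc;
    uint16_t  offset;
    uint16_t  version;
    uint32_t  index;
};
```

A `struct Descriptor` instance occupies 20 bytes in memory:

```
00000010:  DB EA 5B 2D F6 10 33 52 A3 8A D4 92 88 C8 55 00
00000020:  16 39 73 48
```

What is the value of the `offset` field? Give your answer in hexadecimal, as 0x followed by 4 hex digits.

0x88C8

`offset` follows `type` (8 B), `crc` (4 B), so it starts at offset 8 + 4 = 12 and occupies 2 bytes.
Bytes at offsets 12..13: 88 C8.
Big-endian: lowest address holds the most-significant byte.
The bytes are already most-significant first: 0x88C8.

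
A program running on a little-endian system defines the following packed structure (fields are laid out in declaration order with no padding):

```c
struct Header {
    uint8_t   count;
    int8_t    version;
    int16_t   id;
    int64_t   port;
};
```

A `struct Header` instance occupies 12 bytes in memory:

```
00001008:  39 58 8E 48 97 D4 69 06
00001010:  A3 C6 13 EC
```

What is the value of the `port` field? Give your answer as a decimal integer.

-1435585452711488361

`port` follows `count` (1 B), `version` (1 B), `id` (2 B), so it starts at offset 1 + 1 + 2 = 4 and occupies 8 bytes.
Bytes at offsets 4..11: 97 D4 69 06 A3 C6 13 EC.
Little-endian stores the least-significant byte at the lowest address.
Reassemble most-significant byte first: EC 13 C6 A3 06 69 D4 97 → 0xEC13C6A30669D497.
Top bit is set, so as a signed 64-bit value this is 0xEC13C6A30669D497 − 2^64 = -1435585452711488361.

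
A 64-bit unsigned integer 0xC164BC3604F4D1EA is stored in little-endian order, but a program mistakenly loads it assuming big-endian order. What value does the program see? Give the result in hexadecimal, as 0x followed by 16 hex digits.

0xEAD1F40436BC64C1

Stored little-endian, the bytes at ascending addresses are EA D1 F4 04 36 BC 64 C1.
Read back as big-endian, the last byte is least significant, giving 0xEAD1F40436BC64C1.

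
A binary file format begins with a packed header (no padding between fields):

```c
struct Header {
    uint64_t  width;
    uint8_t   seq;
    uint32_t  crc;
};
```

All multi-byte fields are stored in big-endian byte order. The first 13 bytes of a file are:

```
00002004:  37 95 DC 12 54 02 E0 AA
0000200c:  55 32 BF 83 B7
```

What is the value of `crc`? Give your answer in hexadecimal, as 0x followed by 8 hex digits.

0x32BF83B7

`crc` follows `width` (8 B), `seq` (1 B), so it starts at offset 8 + 1 = 9 and occupies 4 bytes.
Bytes at offsets 9..12: 32 BF 83 B7.
In big-endian order the high byte comes first in memory.
The bytes are already most-significant first: 0x32BF83B7.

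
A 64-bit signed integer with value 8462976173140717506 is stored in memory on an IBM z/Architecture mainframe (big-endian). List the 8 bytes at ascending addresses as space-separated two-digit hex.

75 72 87 FD 9E A5 AF C2

8462976173140717506 in hexadecimal, padded to 64 bits, is 0x757287FD9EA5AFC2.
Split into bytes (most-significant first): 75 72 87 FD 9E A5 AF C2.
In big-endian order the high byte comes first in memory.
So the memory order matches the most-significant-first order: 75 72 87 FD 9E A5 AF C2.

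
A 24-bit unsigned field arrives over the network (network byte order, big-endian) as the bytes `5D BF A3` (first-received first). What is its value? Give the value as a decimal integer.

Big-endian stores the most-significant byte at the lowest address.
The bytes are already most-significant first: 0x5DBFA3.
0x5DBFA3 = 6143907.

6143907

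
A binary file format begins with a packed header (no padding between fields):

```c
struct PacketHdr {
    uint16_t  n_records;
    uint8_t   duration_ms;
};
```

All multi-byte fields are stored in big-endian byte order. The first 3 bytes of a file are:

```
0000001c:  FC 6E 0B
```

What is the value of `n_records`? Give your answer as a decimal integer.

64622

`n_records` is the first field, at byte offset 0, occupying 2 bytes.
Bytes at offsets 0..1: FC 6E.
Big-endian stores the most-significant byte at the lowest address.
The bytes are already most-significant first: 0xFC6E.
0xFC6E = 64622.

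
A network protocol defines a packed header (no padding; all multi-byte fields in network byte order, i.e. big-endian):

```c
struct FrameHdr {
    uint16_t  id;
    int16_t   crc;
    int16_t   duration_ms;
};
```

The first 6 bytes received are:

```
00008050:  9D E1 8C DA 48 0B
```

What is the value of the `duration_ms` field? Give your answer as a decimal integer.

`duration_ms` follows `id` (2 B), `crc` (2 B), so it starts at offset 2 + 2 = 4 and occupies 2 bytes.
Bytes at offsets 4..5: 48 0B.
In big-endian order the high byte comes first in memory.
The bytes are already most-significant first: 0x480B.
0x480B = 18443.

18443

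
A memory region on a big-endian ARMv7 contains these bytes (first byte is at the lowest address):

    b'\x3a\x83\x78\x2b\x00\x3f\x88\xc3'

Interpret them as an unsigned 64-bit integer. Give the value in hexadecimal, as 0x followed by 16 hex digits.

Big-endian stores the most-significant byte at the lowest address.
The bytes are already most-significant first: 0x3A83782B003F88C3.

0x3A83782B003F88C3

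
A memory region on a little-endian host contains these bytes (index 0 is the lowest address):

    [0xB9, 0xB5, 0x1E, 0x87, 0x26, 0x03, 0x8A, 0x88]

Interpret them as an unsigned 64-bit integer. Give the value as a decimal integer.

9838679799954847161

Little-endian: lowest address holds the least-significant byte.
Reassemble most-significant byte first: 88 8A 03 26 87 1E B5 B9 → 0x888A0326871EB5B9.
0x888A0326871EB5B9 = 9838679799954847161.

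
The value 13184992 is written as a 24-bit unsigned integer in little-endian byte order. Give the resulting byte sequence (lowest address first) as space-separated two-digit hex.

13184992 in hexadecimal, padded to 24 bits, is 0xC92FE0.
Split into bytes (most-significant first): C9 2F E0.
In little-endian order the low byte comes first in memory.
So at ascending addresses the bytes are E0 2F C9.

E0 2F C9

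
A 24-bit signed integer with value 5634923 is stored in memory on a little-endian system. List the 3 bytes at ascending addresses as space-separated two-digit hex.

5634923 in hexadecimal, padded to 24 bits, is 0x55FB6B.
Split into bytes (most-significant first): 55 FB 6B.
Little-endian stores the least-significant byte at the lowest address.
So at ascending addresses the bytes are 6B FB 55.

6B FB 55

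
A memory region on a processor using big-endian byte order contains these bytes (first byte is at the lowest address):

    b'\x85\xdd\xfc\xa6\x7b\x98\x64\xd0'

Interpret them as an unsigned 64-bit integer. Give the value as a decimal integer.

In big-endian order the high byte comes first in memory.
The bytes are already most-significant first: 0x85DDFCA67B9864D0.
0x85DDFCA67B9864D0 = 9646143768865826000.

9646143768865826000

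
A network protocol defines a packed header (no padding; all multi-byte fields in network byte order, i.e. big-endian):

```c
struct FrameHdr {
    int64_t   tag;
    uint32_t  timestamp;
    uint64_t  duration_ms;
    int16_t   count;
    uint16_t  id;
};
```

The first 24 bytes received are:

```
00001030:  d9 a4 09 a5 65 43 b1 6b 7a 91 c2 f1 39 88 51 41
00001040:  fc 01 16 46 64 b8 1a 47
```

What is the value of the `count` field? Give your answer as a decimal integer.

`count` follows `tag` (8 B), `timestamp` (4 B), `duration_ms` (8 B), so it starts at offset 8 + 4 + 8 = 20 and occupies 2 bytes.
Bytes at offsets 20..21: 64 B8.
Big-endian: lowest address holds the most-significant byte.
The bytes are already most-significant first: 0x64B8.
0x64B8 = 25784.

25784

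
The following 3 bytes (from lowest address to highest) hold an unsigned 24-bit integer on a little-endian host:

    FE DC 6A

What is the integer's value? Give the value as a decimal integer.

7003390

Little-endian stores the least-significant byte at the lowest address.
Reassemble most-significant byte first: 6A DC FE → 0x6ADCFE.
0x6ADCFE = 7003390.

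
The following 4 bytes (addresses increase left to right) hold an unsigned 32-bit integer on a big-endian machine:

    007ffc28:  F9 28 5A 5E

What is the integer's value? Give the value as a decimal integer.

4180171358

Big-endian: lowest address holds the most-significant byte.
The bytes are already most-significant first: 0xF9285A5E.
0xF9285A5E = 4180171358.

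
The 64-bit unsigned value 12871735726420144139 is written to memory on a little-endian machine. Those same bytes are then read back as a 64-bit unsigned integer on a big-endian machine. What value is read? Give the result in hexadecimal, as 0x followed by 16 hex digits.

0x0B30FA1F7297A1B2

12871735726420144139 in 64-bit hexadecimal is 0xB2A197721FFA300B.
Stored little-endian, the bytes at ascending addresses are 0B 30 FA 1F 72 97 A1 B2.
Read back as big-endian, the last byte is least significant, giving 0x0B30FA1F7297A1B2.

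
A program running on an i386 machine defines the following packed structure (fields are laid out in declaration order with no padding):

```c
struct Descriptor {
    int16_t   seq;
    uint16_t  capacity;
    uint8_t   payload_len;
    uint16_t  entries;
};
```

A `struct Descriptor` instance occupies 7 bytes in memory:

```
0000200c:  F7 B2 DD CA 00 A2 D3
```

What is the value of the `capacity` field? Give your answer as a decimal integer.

51933

`capacity` follows `seq` (2 bytes), so it starts at byte offset 2 and occupies 2 bytes.
Bytes at offsets 2..3: DD CA.
Little-endian: lowest address holds the least-significant byte.
Reassemble most-significant byte first: CA DD → 0xCADD.
0xCADD = 51933.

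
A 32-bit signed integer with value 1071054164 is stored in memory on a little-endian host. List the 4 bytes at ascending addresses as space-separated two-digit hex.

1071054164 in hexadecimal, padded to 32 bits, is 0x3FD6FD54.
Split into bytes (most-significant first): 3F D6 FD 54.
Little-endian: lowest address holds the least-significant byte.
So at ascending addresses the bytes are 54 FD D6 3F.

54 FD D6 3F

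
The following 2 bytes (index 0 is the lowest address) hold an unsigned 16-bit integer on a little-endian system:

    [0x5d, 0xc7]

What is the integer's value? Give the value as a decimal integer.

Little-endian: lowest address holds the least-significant byte.
Reassemble most-significant byte first: C7 5D → 0xC75D.
0xC75D = 51037.

51037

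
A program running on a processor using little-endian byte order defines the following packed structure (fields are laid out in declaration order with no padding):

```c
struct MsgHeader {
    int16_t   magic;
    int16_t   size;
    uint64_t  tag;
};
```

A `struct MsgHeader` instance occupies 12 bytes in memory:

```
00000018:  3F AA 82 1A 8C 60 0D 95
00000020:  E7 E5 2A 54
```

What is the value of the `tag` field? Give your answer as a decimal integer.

`tag` follows `magic` (2 B), `size` (2 B), so it starts at offset 2 + 2 = 4 and occupies 8 bytes.
Bytes at offsets 4..11: 8C 60 0D 95 E7 E5 2A 54.
Little-endian stores the least-significant byte at the lowest address.
Reassemble most-significant byte first: 54 2A E5 E7 95 0D 60 8C → 0x542AE5E7950D608C.
0x542AE5E7950D608C = 6064912631008682124.

6064912631008682124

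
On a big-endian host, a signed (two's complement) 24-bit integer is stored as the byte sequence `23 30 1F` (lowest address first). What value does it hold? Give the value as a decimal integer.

In big-endian order the high byte comes first in memory.
The bytes are already most-significant first: 0x23301F.
0x23301F = 2306079.

2306079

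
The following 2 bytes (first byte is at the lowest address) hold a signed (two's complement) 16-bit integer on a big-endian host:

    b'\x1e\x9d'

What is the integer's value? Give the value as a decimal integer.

In big-endian order the high byte comes first in memory.
The bytes are already most-significant first: 0x1E9D.
0x1E9D = 7837.

7837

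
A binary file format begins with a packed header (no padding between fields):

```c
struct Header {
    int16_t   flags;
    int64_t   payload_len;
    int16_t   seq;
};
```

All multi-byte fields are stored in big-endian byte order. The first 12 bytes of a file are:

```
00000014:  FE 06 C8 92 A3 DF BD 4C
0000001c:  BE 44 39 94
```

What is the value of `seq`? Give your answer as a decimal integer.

14740

`seq` follows `flags` (2 B), `payload_len` (8 B), so it starts at offset 2 + 8 = 10 and occupies 2 bytes.
Bytes at offsets 10..11: 39 94.
Big-endian: lowest address holds the most-significant byte.
The bytes are already most-significant first: 0x3994.
0x3994 = 14740.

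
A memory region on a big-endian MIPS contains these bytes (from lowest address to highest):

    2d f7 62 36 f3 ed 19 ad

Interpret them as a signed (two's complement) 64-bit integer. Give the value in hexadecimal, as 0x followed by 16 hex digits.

0x2DF76236F3ED19AD

Big-endian: lowest address holds the most-significant byte.
The bytes are already most-significant first: 0x2DF76236F3ED19AD.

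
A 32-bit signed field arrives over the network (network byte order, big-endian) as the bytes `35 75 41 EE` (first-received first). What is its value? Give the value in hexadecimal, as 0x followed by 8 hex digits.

0x357541EE

In big-endian order the high byte comes first in memory.
The bytes are already most-significant first: 0x357541EE.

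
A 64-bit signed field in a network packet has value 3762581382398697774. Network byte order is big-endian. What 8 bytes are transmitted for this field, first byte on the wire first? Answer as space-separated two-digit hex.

3762581382398697774 in hexadecimal, padded to 64 bits, is 0x34375FD5105F612E.
Split into bytes (most-significant first): 34 37 5F D5 10 5F 61 2E.
Big-endian stores the most-significant byte at the lowest address.
So the memory order matches the most-significant-first order: 34 37 5F D5 10 5F 61 2E.

34 37 5F D5 10 5F 61 2E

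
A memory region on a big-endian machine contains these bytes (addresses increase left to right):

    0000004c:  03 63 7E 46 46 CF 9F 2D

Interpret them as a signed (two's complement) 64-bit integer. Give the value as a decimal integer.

In big-endian order the high byte comes first in memory.
The bytes are already most-significant first: 0x03637E4646CF9F2D.
0x03637E4646CF9F2D = 244177645108961069.

244177645108961069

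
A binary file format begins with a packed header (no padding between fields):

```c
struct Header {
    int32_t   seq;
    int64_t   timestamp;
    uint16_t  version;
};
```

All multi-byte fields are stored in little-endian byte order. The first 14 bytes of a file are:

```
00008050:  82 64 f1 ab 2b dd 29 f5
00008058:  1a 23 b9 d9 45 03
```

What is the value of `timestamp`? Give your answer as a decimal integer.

-2758134698098434773

`timestamp` follows `seq` (4 bytes), so it starts at byte offset 4 and occupies 8 bytes.
Bytes at offsets 4..11: 2B DD 29 F5 1A 23 B9 D9.
Little-endian: lowest address holds the least-significant byte.
Reassemble most-significant byte first: D9 B9 23 1A F5 29 DD 2B → 0xD9B9231AF529DD2B.
Top bit is set, so as a signed 64-bit value this is 0xD9B9231AF529DD2B − 2^64 = -2758134698098434773.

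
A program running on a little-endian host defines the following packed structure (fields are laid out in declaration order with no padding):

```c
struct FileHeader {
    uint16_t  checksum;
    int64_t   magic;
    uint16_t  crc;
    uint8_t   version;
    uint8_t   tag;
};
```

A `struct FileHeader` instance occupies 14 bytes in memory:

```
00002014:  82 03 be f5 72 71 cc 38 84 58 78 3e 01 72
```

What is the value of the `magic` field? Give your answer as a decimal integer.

`magic` follows `checksum` (2 bytes), so it starts at byte offset 2 and occupies 8 bytes.
Bytes at offsets 2..9: BE F5 72 71 CC 38 84 58.
Little-endian stores the least-significant byte at the lowest address.
Reassemble most-significant byte first: 58 84 38 CC 71 72 F5 BE → 0x588438CC7172F5BE.
0x588438CC7172F5BE = 6378285422991308222.

6378285422991308222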